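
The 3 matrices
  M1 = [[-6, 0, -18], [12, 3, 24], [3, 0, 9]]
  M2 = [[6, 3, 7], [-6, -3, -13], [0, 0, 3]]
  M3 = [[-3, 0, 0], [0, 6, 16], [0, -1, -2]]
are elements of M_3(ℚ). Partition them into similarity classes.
3 classes: {M1}, {M2}, {M3}

Characteristic polynomials: χ_{M1} = x(x - 3)^2, χ_{M2} = x(x - 3)^2, χ_{M3} = (x - 2)^2(x + 3).

{M1}: invariant factors x - 3, x(x - 3).

{M2}: invariant factors x(x - 3)^2.

{M3}: invariant factors (x - 2)^2(x + 3).

Matrices are similar if and only if their invariant-factor lists agree; the partition into similarity classes is {M1}, {M2}, {M3}.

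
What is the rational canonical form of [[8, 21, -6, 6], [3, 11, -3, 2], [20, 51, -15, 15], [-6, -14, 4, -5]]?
The invariant factors of A (the non-unit diagonal entries of the Smith normal form of xI - A over ℚ[x]) are (x + 1)(x^3 - 3x + 3), each dividing the next. The characteristic polynomial is their product, (x + 1)(x^3 - 3x + 3).

The rational canonical form is the block-diagonal matrix of companion matrices C(f_i):
R = [[0, 0, 0, -3], [1, 0, 0, 0], [0, 1, 0, 3], [0, 0, 1, -1]].

Note the characteristic polynomial does not split into linear factors over ℚ, so A has no Jordan form over ℚ; the rational canonical form exists over any field.

R = [[0, 0, 0, -3], [1, 0, 0, 0], [0, 1, 0, 3], [0, 0, 1, -1]]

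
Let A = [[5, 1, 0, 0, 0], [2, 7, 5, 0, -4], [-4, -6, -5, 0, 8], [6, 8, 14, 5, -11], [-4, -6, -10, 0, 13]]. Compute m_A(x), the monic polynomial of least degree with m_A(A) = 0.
The characteristic polynomial factors as (x - 5)^5. The minimal polynomial is ∏(x - λ)^{k_λ} where k_λ is the size of the largest Jordan block at λ.

For λ = 5: rank(A - 5I) = 3, and the largest Jordan block has size 3 (the smallest k with rank((A - 5I)^k) = rank((A - 5I)^(k+1))).

So m_A(x) = (x - 5)^3.

m_A(x) = (x - 5)^3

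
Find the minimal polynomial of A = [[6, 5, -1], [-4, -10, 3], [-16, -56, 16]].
The characteristic polynomial factors as (x - 4)^3. The minimal polynomial is ∏(x - λ)^{k_λ} where k_λ is the size of the largest Jordan block at λ.

For λ = 4: rank(A - 4I) = 2, and the largest Jordan block has size 3 (the smallest k with rank((A - 4I)^k) = rank((A - 4I)^(k+1))).

So m_A(x) = (x - 4)^3.

m_A(x) = (x - 4)^3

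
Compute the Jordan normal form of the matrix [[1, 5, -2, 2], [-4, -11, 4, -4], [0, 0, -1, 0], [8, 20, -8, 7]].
The characteristic polynomial is det(xI - A) = (x + 1)^4, so the eigenvalues are -1 (algebraic multiplicity 4).

For λ = -1: rank(A + I) = 1, rank((A + I)^2) = 0. The eigenspace has dimension 4 - 1 = 3, so there are 3 Jordan blocks; the rank sequence gives block sizes [2, 1, 1].

Assembling the blocks gives the Jordan form J above.

J = [[-1, 1, 0, 0], [0, -1, 0, 0], [0, 0, -1, 0], [0, 0, 0, -1]]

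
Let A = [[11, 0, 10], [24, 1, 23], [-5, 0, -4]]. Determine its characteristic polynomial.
xI - A = [[x - 11, 0, -10], [-24, x - 1, -23], [5, 0, x + 4]].

Expanding det(xI - A) along the first row:
det(xI - A) = + (x - 11)·det([[x - 1, -23], [0, x + 4]]) - (0)·det([[-24, -23], [5, x + 4]]) + (-10)·det([[-24, x - 1], [5, 0]]).

Evaluating gives χ_A(x) = x^3 - 8x^2 + 13x - 6 = (x - 6)(x - 1)^2.

χ_A(x) = (x - 6)(x - 1)^2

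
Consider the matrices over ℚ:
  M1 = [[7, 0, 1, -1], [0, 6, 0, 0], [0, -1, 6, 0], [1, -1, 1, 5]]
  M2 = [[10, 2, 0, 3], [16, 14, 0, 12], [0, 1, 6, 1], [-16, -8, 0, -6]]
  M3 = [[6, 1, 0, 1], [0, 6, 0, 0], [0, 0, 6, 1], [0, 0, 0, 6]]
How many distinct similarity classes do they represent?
Characteristic polynomials: χ_{M1} = (x - 6)^4, χ_{M2} = (x - 6)^4, χ_{M3} = (x - 6)^4.

{M1, M2, M3}: invariant factors (x - 6)^2, (x - 6)^2.

Matrices are similar if and only if their invariant-factor lists agree; the partition into similarity classes is {M1, M2, M3}.

1 class: {M1, M2, M3}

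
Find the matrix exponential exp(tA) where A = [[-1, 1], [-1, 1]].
e^{tA} = [[1 - t, t], [-t, t + 1]]

A has Jordan form J = [[0, 1], [0, 0]] with A = PJP^{-1}, so e^{tA} = P e^{tJ} P^{-1}.

For a Jordan block J_k(λ), e^{tJ_k(λ)} = e^{λt} · (I + tN + t^2 N^2/2! + ... + t^{k-1} N^{k-1}/(k-1)!) where N is the nilpotent superdiagonal part.

Assembling the blocks and conjugating back gives the entries of e^{tA} as shown above.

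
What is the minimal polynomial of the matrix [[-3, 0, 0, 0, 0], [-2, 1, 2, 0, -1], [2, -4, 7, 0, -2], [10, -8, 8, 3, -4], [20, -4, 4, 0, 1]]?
m_A(x) = (x - 3)^2(x + 3)

The characteristic polynomial factors as (x - 3)^4(x + 3). The minimal polynomial is ∏(x - λ)^{k_λ} where k_λ is the size of the largest Jordan block at λ.

For λ = -3: rank(A + 3I) = 4, and the largest Jordan block has size 1 (the smallest k with rank((A + 3I)^k) = rank((A + 3I)^(k+1))).
For λ = 3: rank(A - 3I) = 2, and the largest Jordan block has size 2 (the smallest k with rank((A - 3I)^k) = rank((A - 3I)^(k+1))).

So m_A(x) = (x - 3)^2(x + 3).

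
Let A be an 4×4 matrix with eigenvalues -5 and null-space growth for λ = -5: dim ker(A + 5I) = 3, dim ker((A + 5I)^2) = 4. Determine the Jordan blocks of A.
Jordan blocks: (-5, 2), (-5, 1), (-5, 1)

λ = -5: successive nullity increments [3, 1] count blocks of size ≥ k; block sizes are [2, 1, 1].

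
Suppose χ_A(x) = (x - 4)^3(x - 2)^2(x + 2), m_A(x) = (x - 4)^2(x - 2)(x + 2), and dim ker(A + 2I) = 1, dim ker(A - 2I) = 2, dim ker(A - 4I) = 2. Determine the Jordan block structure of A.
Jordan blocks: (-2, 1), (2, 1), (2, 1), (4, 2), (4, 1)

λ = -2: algebraic multiplicity 1 (exponent in χ_A), largest block size 1 (exponent in m_A), 1 block (geometric multiplicity). This forces block sizes [1].
λ = 2: algebraic multiplicity 2 (exponent in χ_A), largest block size 1 (exponent in m_A), 2 blocks (geometric multiplicity). These force block sizes [1, 1].
λ = 4: algebraic multiplicity 3 (exponent in χ_A), largest block size 2 (exponent in m_A), 2 blocks (geometric multiplicity). These force block sizes [2, 1].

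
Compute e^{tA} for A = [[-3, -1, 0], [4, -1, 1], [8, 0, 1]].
e^{tA} = [[(1 - 2*t)*e^{-t}, t*(t - 1)*e^{-t}, -t^2*e^{-t}/2], [4*t*e^{-t}, (1 - 2*t^2)*e^{-t}, t*(t + 1)*e^{-t}], [8*t*e^{-t}, -4*t^2*e^{-t}, (2*t^2 + 2*t + 1)*e^{-t}]]

A has Jordan form J = [[-1, 1, 0], [0, -1, 1], [0, 0, -1]] with A = PJP^{-1}, so e^{tA} = P e^{tJ} P^{-1}.

For a Jordan block J_k(λ), e^{tJ_k(λ)} = e^{λt} · (I + tN + t^2 N^2/2! + ... + t^{k-1} N^{k-1}/(k-1)!) where N is the nilpotent superdiagonal part.

Assembling the blocks and conjugating back gives the entries of e^{tA} as shown above.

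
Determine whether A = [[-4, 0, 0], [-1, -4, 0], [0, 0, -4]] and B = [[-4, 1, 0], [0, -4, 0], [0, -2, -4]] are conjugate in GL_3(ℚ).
Two matrices over a field are similar if and only if they have the same invariant factors.

Both A and B have characteristic polynomial (x + 4)^3 and minimal polynomial (x + 4)^2. Computing further, both have invariant factors x + 4, (x + 4)^2. Hence A and B are similar.

Yes.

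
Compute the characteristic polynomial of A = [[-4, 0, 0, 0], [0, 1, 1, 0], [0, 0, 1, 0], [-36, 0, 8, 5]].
xI - A = [[x + 4, 0, 0, 0], [0, x - 1, -1, 0], [0, 0, x - 1, 0], [36, 0, -8, x - 5]].

Expanding det(xI - A) along the first row:
det(xI - A) = + (x + 4)·det([[x - 1, -1, 0], [0, x - 1, 0], [0, -8, x - 5]]) - (0)·det([[0, -1, 0], [0, x - 1, 0], [36, -8, x - 5]]) + (0)·det([[0, x - 1, 0], [0, 0, 0], [36, 0, x - 5]]) - (0)·det([[0, x - 1, -1], [0, 0, x - 1], [36, 0, -8]]).

Evaluating gives χ_A(x) = x^4 - 3x^3 - 17x^2 + 39x - 20 = (x - 5)(x - 1)^2(x + 4).

χ_A(x) = (x - 5)(x - 1)^2(x + 4)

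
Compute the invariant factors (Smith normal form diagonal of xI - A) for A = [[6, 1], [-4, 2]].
(x - 4)^2

The Jordan structure of A has elementary divisors (x - 4)^2. Arranging the block sizes at each eigenvalue in decreasing order and taking row products gives the invariant factors.

Invariant factors (smallest first, each dividing the next): (x - 4)^2.

Check: the last factor (x - 4)^2 is the minimal polynomial, and the product (x - 4)^2 is the characteristic polynomial.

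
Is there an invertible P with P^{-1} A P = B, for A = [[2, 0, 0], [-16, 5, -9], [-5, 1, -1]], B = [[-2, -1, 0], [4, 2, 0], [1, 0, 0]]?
No.

trace(A) = 6 but trace(B) = 0. The trace is a similarity invariant, so A and B are not similar.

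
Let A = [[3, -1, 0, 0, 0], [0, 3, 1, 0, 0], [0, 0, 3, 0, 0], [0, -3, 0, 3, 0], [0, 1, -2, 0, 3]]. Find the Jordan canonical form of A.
J = [[3, 1, 0, 0, 0], [0, 3, 1, 0, 0], [0, 0, 3, 0, 0], [0, 0, 0, 3, 0], [0, 0, 0, 0, 3]]

The characteristic polynomial is det(xI - A) = (x - 3)^5, so the eigenvalues are 3 (algebraic multiplicity 5).

For λ = 3: rank(A - 3I) = 2, rank((A - 3I)^2) = 1, rank((A - 3I)^3) = 0. The eigenspace has dimension 5 - 2 = 3, so there are 3 Jordan blocks; the rank sequence gives block sizes [3, 1, 1].

Assembling the blocks gives the Jordan form J above.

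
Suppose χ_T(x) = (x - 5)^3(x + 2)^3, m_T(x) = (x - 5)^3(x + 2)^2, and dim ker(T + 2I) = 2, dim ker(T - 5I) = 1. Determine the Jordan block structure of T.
Jordan blocks: (-2, 2), (-2, 1), (5, 3)

λ = -2: algebraic multiplicity 3 (exponent in χ_T), largest block size 2 (exponent in m_T), 2 blocks (geometric multiplicity). These force block sizes [2, 1].
λ = 5: algebraic multiplicity 3 (exponent in χ_T), largest block size 3 (exponent in m_T), 1 block (geometric multiplicity). This forces block sizes [3].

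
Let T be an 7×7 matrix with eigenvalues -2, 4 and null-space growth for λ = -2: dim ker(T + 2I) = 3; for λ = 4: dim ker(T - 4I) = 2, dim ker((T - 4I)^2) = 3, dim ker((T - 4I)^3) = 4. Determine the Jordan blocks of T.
λ = -2: successive nullity increments [3] count blocks of size ≥ k; block sizes are [1, 1, 1].
λ = 4: successive nullity increments [2, 1, 1] count blocks of size ≥ k; block sizes are [3, 1].

Jordan blocks: (-2, 1), (-2, 1), (-2, 1), (4, 3), (4, 1)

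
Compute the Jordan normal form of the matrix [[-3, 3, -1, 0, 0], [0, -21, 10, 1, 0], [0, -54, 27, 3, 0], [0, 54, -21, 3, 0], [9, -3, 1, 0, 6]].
The characteristic polynomial is det(xI - A) = (x - 6)^3(x + 3)^2, so the eigenvalues are -3 (algebraic multiplicity 2), 6 (algebraic multiplicity 3).

For λ = -3: rank(A + 3I) = 4, rank((A + 3I)^2) = 3. The eigenspace has dimension 5 - 4 = 1, so there is 1 Jordan block; the rank sequence gives block sizes [2].

For λ = 6: rank(A - 6I) = 3, rank((A - 6I)^2) = 2. The eigenspace has dimension 5 - 3 = 2, so there are 2 Jordan blocks; the rank sequence gives block sizes [2, 1].

Assembling the blocks gives the Jordan form J above.

J = [[-3, 1, 0, 0, 0], [0, -3, 0, 0, 0], [0, 0, 6, 1, 0], [0, 0, 0, 6, 0], [0, 0, 0, 0, 6]]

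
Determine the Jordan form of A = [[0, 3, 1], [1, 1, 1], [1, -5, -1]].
The characteristic polynomial is det(xI - A) = x^3, so the eigenvalues are 0 (algebraic multiplicity 3).

For λ = 0: rank(A) = 2, rank(A^2) = 1, rank(A^3) = 0. The eigenspace has dimension 3 - 2 = 1, so there is 1 Jordan block; the rank sequence gives block sizes [3].

Assembling the blocks gives the Jordan form J above.

J = [[0, 1, 0], [0, 0, 1], [0, 0, 0]]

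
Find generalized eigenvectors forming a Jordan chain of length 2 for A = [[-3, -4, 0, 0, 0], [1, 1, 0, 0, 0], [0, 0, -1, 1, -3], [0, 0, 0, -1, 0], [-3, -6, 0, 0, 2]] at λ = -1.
We seek v_1 ∈ ker((A + I)^2) \ ker(A + I), then set v_{i+1} = (A + I) v_i.

One such chain is v_1 = [[1, 0, -3, 1, 1]]^T, v_2 = [[-2, 1, -2, 0, 0]]^T. Check: (A + I) v_2 = [[0, 0, 0, 0, 0]]^T = 0.

v_1 = [[1, 0, -3, 1, 1]]^T, v_2 = [[-2, 1, -2, 0, 0]]^T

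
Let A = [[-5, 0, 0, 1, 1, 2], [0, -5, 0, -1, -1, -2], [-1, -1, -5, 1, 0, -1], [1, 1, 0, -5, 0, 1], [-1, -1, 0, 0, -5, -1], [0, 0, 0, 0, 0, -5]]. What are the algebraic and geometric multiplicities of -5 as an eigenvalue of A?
The characteristic polynomial is (x + 5)^6, so the factor x + 5 appears with exponent 6: the algebraic multiplicity is 6.

rank(A + 5I) = 3, so the eigenspace has dimension 6 - 3 = 3: the geometric multiplicity is 3.

Since 3 < 6, A is not diagonalizable.

algebraic multiplicity 6, geometric multiplicity 3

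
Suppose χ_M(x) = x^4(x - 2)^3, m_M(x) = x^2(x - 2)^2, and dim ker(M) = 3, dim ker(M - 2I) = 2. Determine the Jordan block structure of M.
Jordan blocks: (0, 2), (0, 1), (0, 1), (2, 2), (2, 1)

λ = 0: algebraic multiplicity 4 (exponent in χ_M), largest block size 2 (exponent in m_M), 3 blocks (geometric multiplicity). These force block sizes [2, 1, 1].
λ = 2: algebraic multiplicity 3 (exponent in χ_M), largest block size 2 (exponent in m_M), 2 blocks (geometric multiplicity). These force block sizes [2, 1].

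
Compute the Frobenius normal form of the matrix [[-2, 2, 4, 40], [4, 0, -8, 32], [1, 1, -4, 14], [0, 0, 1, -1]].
R = [[-4, 0, 0, 0], [0, 0, 0, 48], [0, 1, 0, 16], [0, 0, 1, -3]]

The invariant factors of A (the non-unit diagonal entries of the Smith normal form of xI - A over ℚ[x]) are x + 4, (x - 4)(x + 3)(x + 4), each dividing the next. The characteristic polynomial is their product, (x - 4)(x + 3)(x + 4)^2.

The rational canonical form is the block-diagonal matrix of companion matrices C(f_i):
R = [[-4, 0, 0, 0], [0, 0, 0, 48], [0, 1, 0, 16], [0, 0, 1, -3]].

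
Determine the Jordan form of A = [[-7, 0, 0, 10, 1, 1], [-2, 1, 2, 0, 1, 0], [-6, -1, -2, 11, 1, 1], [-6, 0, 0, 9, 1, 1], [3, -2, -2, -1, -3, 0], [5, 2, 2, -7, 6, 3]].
J = [[-2, 0, 0, 0, 0, 0], [0, -1, 1, 0, 0, 0], [0, 0, -1, 1, 0, 0], [0, 0, 0, -1, 0, 0], [0, 0, 0, 0, 3, 1], [0, 0, 0, 0, 0, 3]]

The characteristic polynomial is det(xI - A) = (x - 3)^2(x + 1)^3(x + 2), so the eigenvalues are -2 (algebraic multiplicity 1), -1 (algebraic multiplicity 3), 3 (algebraic multiplicity 2).

For λ = -2: algebraic multiplicity 1 gives one 1×1 block.

For λ = -1: rank(A + I) = 5, rank((A + I)^2) = 4, rank((A + I)^3) = 3. The eigenspace has dimension 6 - 5 = 1, so there is 1 Jordan block; the rank sequence gives block sizes [3].

For λ = 3: rank(A - 3I) = 5, rank((A - 3I)^2) = 4. The eigenspace has dimension 6 - 5 = 1, so there is 1 Jordan block; the rank sequence gives block sizes [2].

Assembling the blocks gives the Jordan form J above.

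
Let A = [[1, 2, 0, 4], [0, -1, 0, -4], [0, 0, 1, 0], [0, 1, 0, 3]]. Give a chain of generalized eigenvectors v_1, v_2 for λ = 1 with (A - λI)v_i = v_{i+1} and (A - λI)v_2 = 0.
We seek v_1 ∈ ker((A - I)^2) \ ker(A - I), then set v_{i+1} = (A - I) v_i.

One such chain is v_1 = [[1, 1, 0, 0]]^T, v_2 = [[2, -2, 0, 1]]^T. Check: (A - I) v_2 = [[0, 0, 0, 0]]^T = 0.

v_1 = [[1, 1, 0, 0]]^T, v_2 = [[2, -2, 0, 1]]^T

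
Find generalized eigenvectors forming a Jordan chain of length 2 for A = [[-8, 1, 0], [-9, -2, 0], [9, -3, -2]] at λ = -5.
We seek v_1 ∈ ker((A + 5I)^2) \ ker(A + 5I), then set v_{i+1} = (A + 5I) v_i.

One such chain is v_1 = [[0, 1, 1]]^T, v_2 = [[1, 3, 0]]^T. Check: (A + 5I) v_2 = [[0, 0, 0]]^T = 0.

v_1 = [[0, 1, 1]]^T, v_2 = [[1, 3, 0]]^T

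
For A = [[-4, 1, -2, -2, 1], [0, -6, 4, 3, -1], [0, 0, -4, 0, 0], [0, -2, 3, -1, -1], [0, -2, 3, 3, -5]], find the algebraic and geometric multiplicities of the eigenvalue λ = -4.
algebraic multiplicity 5, geometric multiplicity 2

The characteristic polynomial is (x + 4)^5, so the factor x + 4 appears with exponent 5: the algebraic multiplicity is 5.

rank(A + 4I) = 3, so the eigenspace has dimension 5 - 3 = 2: the geometric multiplicity is 2.

Since 2 < 5, A is not diagonalizable.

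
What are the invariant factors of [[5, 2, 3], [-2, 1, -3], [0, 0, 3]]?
The Jordan structure of A has elementary divisors (x - 3)^2, (x - 3). Arranging the block sizes at each eigenvalue in decreasing order and taking row products gives the invariant factors.

Invariant factors (smallest first, each dividing the next): x - 3, (x - 3)^2.

Check: the last factor (x - 3)^2 is the minimal polynomial, and the product (x - 3)^3 is the characteristic polynomial.

x - 3, (x - 3)^2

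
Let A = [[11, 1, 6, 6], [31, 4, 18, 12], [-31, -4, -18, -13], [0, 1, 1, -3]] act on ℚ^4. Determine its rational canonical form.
The invariant factors of A (the non-unit diagonal entries of the Smith normal form of xI - A over ℚ[x]) are x^2 + 3x + 1, x^2 + 3x + 1, each dividing the next. The characteristic polynomial is their product, (x^2 + 3x + 1)^2.

The rational canonical form is the block-diagonal matrix of companion matrices C(f_i):
R = [[0, -1, 0, 0], [1, -3, 0, 0], [0, 0, 0, -1], [0, 0, 1, -3]].

Note the characteristic polynomial does not split into linear factors over ℚ, so A has no Jordan form over ℚ; the rational canonical form exists over any field.

R = [[0, -1, 0, 0], [1, -3, 0, 0], [0, 0, 0, -1], [0, 0, 1, -3]]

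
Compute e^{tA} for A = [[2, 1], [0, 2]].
e^{tA} = [[e^{2*t}, t*e^{2*t}], [0, e^{2*t}]]

A has Jordan form J = [[2, 1], [0, 2]] with A = PJP^{-1}, so e^{tA} = P e^{tJ} P^{-1}.

For a Jordan block J_k(λ), e^{tJ_k(λ)} = e^{λt} · (I + tN + t^2 N^2/2! + ... + t^{k-1} N^{k-1}/(k-1)!) where N is the nilpotent superdiagonal part.

Assembling the blocks and conjugating back gives the entries of e^{tA} as shown above.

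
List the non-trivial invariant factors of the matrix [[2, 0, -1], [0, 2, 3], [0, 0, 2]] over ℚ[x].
x - 2, (x - 2)^2

The Jordan structure of A has elementary divisors (x - 2)^2, (x - 2). Arranging the block sizes at each eigenvalue in decreasing order and taking row products gives the invariant factors.

Invariant factors (smallest first, each dividing the next): x - 2, (x - 2)^2.

Check: the last factor (x - 2)^2 is the minimal polynomial, and the product (x - 2)^3 is the characteristic polynomial.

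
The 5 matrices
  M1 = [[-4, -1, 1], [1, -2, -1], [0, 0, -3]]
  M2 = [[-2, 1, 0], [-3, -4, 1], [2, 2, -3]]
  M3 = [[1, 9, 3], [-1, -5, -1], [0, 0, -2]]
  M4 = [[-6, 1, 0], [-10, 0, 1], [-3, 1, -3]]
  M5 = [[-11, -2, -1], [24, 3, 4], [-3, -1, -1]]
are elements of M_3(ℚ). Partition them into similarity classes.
Characteristic polynomials: χ_{M1} = (x + 3)^3, χ_{M2} = (x + 3)^3, χ_{M3} = (x + 2)^3, χ_{M4} = (x + 3)^3, χ_{M5} = (x + 2)^2(x + 5).

{M1}: invariant factors x + 3, (x + 3)^2.

{M2, M4}: invariant factors (x + 3)^3.

{M3}: invariant factors x + 2, (x + 2)^2.

{M5}: invariant factors (x + 2)^2(x + 5).

Matrices are similar if and only if their invariant-factor lists agree; the partition into similarity classes is {M1}, {M2, M4}, {M3}, {M5}.

4 classes: {M1}, {M2, M4}, {M3}, {M5}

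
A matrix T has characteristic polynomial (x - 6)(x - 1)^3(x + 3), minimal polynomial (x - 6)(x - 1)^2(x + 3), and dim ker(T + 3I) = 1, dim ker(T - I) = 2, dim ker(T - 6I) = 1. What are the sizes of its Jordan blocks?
Jordan blocks: (-3, 1), (1, 2), (1, 1), (6, 1)

λ = -3: algebraic multiplicity 1 (exponent in χ_T), largest block size 1 (exponent in m_T), 1 block (geometric multiplicity). This forces block sizes [1].
λ = 1: algebraic multiplicity 3 (exponent in χ_T), largest block size 2 (exponent in m_T), 2 blocks (geometric multiplicity). These force block sizes [2, 1].
λ = 6: algebraic multiplicity 1 (exponent in χ_T), largest block size 1 (exponent in m_T), 1 block (geometric multiplicity). This forces block sizes [1].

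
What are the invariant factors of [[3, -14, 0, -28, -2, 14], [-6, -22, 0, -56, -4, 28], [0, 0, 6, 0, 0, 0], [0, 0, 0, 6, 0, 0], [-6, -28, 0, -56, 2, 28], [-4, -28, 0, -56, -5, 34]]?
The Jordan structure of A has elementary divisors (x + 1), (x - 6)^2, (x - 6), (x - 6), (x - 6). Arranging the block sizes at each eigenvalue in decreasing order and taking row products gives the invariant factors.

Invariant factors (smallest first, each dividing the next): x - 6, x - 6, x - 6, (x - 6)^2(x + 1).

Check: the last factor (x - 6)^2(x + 1) is the minimal polynomial, and the product (x - 6)^5(x + 1) is the characteristic polynomial.

x - 6, x - 6, x - 6, (x - 6)^2(x + 1)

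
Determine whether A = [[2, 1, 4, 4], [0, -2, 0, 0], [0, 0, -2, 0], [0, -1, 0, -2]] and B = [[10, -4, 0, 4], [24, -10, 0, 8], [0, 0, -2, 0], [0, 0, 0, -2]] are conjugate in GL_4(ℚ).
No.

Both have characteristic polynomial (x - 2)(x + 2)^3, but the minimal polynomial of A is (x - 2)(x + 2)^2 while the minimal polynomial of B is (x - 2)(x + 2). The minimal polynomial is a similarity invariant, so A and B are not similar.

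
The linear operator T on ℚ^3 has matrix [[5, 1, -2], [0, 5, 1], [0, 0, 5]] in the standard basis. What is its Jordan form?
The characteristic polynomial is det(xI - A) = (x - 5)^3, so the eigenvalues are 5 (algebraic multiplicity 3).

For λ = 5: rank(A - 5I) = 2, rank((A - 5I)^2) = 1, rank((A - 5I)^3) = 0. The eigenspace has dimension 3 - 2 = 1, so there is 1 Jordan block; the rank sequence gives block sizes [3].

Assembling the blocks gives the Jordan form J above.

J = [[5, 1, 0], [0, 5, 1], [0, 0, 5]]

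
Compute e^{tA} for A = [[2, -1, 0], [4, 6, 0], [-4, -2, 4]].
e^{tA} = [[(1 - 2*t)*e^{4*t}, -t*e^{4*t}, 0], [4*t*e^{4*t}, (2*t + 1)*e^{4*t}, 0], [-4*t*e^{4*t}, -2*t*e^{4*t}, e^{4*t}]]

A has Jordan form J = [[4, 1, 0], [0, 4, 0], [0, 0, 4]] with A = PJP^{-1}, so e^{tA} = P e^{tJ} P^{-1}.

For a Jordan block J_k(λ), e^{tJ_k(λ)} = e^{λt} · (I + tN + t^2 N^2/2! + ... + t^{k-1} N^{k-1}/(k-1)!) where N is the nilpotent superdiagonal part.

Assembling the blocks and conjugating back gives the entries of e^{tA} as shown above.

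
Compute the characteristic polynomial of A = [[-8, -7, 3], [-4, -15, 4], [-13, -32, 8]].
χ_A(x) = (x + 5)^3

xI - A = [[x + 8, 7, -3], [4, x + 15, -4], [13, 32, x - 8]].

Expanding det(xI - A) along the first row:
det(xI - A) = + (x + 8)·det([[x + 15, -4], [32, x - 8]]) - (7)·det([[4, -4], [13, x - 8]]) + (-3)·det([[4, x + 15], [13, 32]]).

Evaluating gives χ_A(x) = x^3 + 15x^2 + 75x + 125 = (x + 5)^3.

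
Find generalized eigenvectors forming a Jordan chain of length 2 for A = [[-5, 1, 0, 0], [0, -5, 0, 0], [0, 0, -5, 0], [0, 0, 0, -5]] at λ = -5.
v_1 = [[0, 1, 0, -2]]^T, v_2 = [[1, 0, 0, 0]]^T

We seek v_1 ∈ ker((A + 5I)^2) \ ker(A + 5I), then set v_{i+1} = (A + 5I) v_i.

One such chain is v_1 = [[0, 1, 0, -2]]^T, v_2 = [[1, 0, 0, 0]]^T. Check: (A + 5I) v_2 = [[0, 0, 0, 0]]^T = 0.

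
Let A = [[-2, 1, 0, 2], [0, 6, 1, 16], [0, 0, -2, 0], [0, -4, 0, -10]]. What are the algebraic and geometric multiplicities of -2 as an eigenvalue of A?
The characteristic polynomial is (x + 2)^4, so the factor x + 2 appears with exponent 4: the algebraic multiplicity is 4.

rank(A + 2I) = 2, so the eigenspace has dimension 4 - 2 = 2: the geometric multiplicity is 2.

Since 2 < 4, A is not diagonalizable.

algebraic multiplicity 4, geometric multiplicity 2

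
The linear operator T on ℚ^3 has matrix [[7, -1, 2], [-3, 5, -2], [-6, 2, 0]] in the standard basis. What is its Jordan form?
J = [[4, 1, 0], [0, 4, 0], [0, 0, 4]]

The characteristic polynomial is det(xI - A) = (x - 4)^3, so the eigenvalues are 4 (algebraic multiplicity 3).

For λ = 4: rank(A - 4I) = 1, rank((A - 4I)^2) = 0. The eigenspace has dimension 3 - 1 = 2, so there are 2 Jordan blocks; the rank sequence gives block sizes [2, 1].

Assembling the blocks gives the Jordan form J above.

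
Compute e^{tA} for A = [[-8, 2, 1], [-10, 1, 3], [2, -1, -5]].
A has Jordan form J = [[-4, 1, 0], [0, -4, 1], [0, 0, -4]] with A = PJP^{-1}, so e^{tA} = P e^{tJ} P^{-1}.

For a Jordan block J_k(λ), e^{tJ_k(λ)} = e^{λt} · (I + tN + t^2 N^2/2! + ... + t^{k-1} N^{k-1}/(k-1)!) where N is the nilpotent superdiagonal part.

Assembling the blocks and conjugating back gives the entries of e^{tA} as shown above.

e^{tA} = [[(-t^2 - 4*t + 1)*e^{-4*t}, t*(t + 4)*e^{-4*t}/2, t*(t + 2)*e^{-4*t}/2], [2*t*(-t - 5)*e^{-4*t}, (t^2 + 5*t + 1)*e^{-4*t}, t*(t + 3)*e^{-4*t}], [2*t*e^{-4*t}, -t*e^{-4*t}, (1 - t)*e^{-4*t}]]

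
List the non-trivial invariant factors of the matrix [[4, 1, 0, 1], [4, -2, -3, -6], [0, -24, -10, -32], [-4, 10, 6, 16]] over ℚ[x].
The Jordan structure of A has elementary divisors (x - 2)^3, (x - 2). Arranging the block sizes at each eigenvalue in decreasing order and taking row products gives the invariant factors.

Invariant factors (smallest first, each dividing the next): x - 2, (x - 2)^3.

Check: the last factor (x - 2)^3 is the minimal polynomial, and the product (x - 2)^4 is the characteristic polynomial.

x - 2, (x - 2)^3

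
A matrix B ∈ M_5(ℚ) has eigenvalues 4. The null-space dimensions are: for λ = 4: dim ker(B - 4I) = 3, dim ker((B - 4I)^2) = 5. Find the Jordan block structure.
λ = 4: successive nullity increments [3, 2] count blocks of size ≥ k; block sizes are [2, 2, 1].

Jordan blocks: (4, 2), (4, 2), (4, 1)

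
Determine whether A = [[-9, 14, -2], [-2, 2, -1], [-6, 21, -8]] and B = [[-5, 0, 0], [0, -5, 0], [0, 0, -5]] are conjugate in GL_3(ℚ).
Both have characteristic polynomial (x + 5)^3, but the minimal polynomial of A is (x + 5)^2 while the minimal polynomial of B is x + 5. The minimal polynomial is a similarity invariant, so A and B are not similar.

No.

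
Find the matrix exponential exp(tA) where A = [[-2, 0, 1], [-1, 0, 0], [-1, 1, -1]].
e^{tA} = [[(1 - t)*e^{-t}, t^2*e^{-t}/2, t*(2 - t)*e^{-t}/2], [-t*e^{-t}, (t^2/2 + t + 1)*e^{-t}, -t^2*e^{-t}/2], [-t*e^{-t}, t*(t + 2)*e^{-t}/2, (2 - t^2)*e^{-t}/2]]

A has Jordan form J = [[-1, 1, 0], [0, -1, 1], [0, 0, -1]] with A = PJP^{-1}, so e^{tA} = P e^{tJ} P^{-1}.

For a Jordan block J_k(λ), e^{tJ_k(λ)} = e^{λt} · (I + tN + t^2 N^2/2! + ... + t^{k-1} N^{k-1}/(k-1)!) where N is the nilpotent superdiagonal part.

Assembling the blocks and conjugating back gives the entries of e^{tA} as shown above.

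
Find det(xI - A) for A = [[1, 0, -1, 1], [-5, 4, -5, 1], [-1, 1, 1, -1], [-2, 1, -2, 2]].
xI - A = [[x - 1, 0, 1, -1], [5, x - 4, 5, -1], [1, -1, x - 1, 1], [2, -1, 2, x - 2]].

Expanding det(xI - A) along the first row:
det(xI - A) = + (x - 1)·det([[x - 4, 5, -1], [-1, x - 1, 1], [-1, 2, x - 2]]) - (0)·det([[5, 5, -1], [1, x - 1, 1], [2, 2, x - 2]]) + (1)·det([[5, x - 4, -1], [1, -1, 1], [2, -1, x - 2]]) - (-1)·det([[5, x - 4, 5], [1, -1, x - 1], [2, -1, 2]]).

Evaluating gives χ_A(x) = x^4 - 8x^3 + 24x^2 - 32x + 16 = (x - 2)^4.

χ_A(x) = (x - 2)^4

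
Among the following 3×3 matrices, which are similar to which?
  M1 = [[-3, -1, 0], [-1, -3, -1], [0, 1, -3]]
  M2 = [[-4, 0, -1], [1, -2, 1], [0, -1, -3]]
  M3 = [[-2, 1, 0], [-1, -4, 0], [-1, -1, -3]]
2 classes: {M1, M2}, {M3}

Characteristic polynomials: χ_{M1} = (x + 3)^3, χ_{M2} = (x + 3)^3, χ_{M3} = (x + 3)^3.

{M1, M2}: invariant factors (x + 3)^3.

{M3}: invariant factors x + 3, (x + 3)^2.

Matrices are similar if and only if their invariant-factor lists agree; the partition into similarity classes is {M1, M2}, {M3}.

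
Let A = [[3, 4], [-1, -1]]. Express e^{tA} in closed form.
A has Jordan form J = [[1, 1], [0, 1]] with A = PJP^{-1}, so e^{tA} = P e^{tJ} P^{-1}.

For a Jordan block J_k(λ), e^{tJ_k(λ)} = e^{λt} · (I + tN + t^2 N^2/2! + ... + t^{k-1} N^{k-1}/(k-1)!) where N is the nilpotent superdiagonal part.

Assembling the blocks and conjugating back gives the entries of e^{tA} as shown above.

e^{tA} = [[(2*t + 1)*e^{t}, 4*t*e^{t}], [-t*e^{t}, (1 - 2*t)*e^{t}]]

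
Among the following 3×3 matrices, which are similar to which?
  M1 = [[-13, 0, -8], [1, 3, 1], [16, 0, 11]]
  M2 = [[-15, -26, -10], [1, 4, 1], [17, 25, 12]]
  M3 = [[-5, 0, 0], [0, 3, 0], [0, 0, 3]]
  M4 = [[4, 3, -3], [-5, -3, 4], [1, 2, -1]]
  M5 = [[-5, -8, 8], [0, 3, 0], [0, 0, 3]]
3 classes: {M1, M2}, {M3, M5}, {M4}

Characteristic polynomials: χ_{M1} = (x - 3)^2(x + 5), χ_{M2} = (x - 3)^2(x + 5), χ_{M3} = (x - 3)^2(x + 5), χ_{M4} = (x - 1)^2(x + 2), χ_{M5} = (x - 3)^2(x + 5).

{M1, M2}: invariant factors (x - 3)^2(x + 5).

{M3, M5}: invariant factors x - 3, (x - 3)(x + 5).

{M4}: invariant factors (x - 1)^2(x + 2).

Matrices are similar if and only if their invariant-factor lists agree; the partition into similarity classes is {M1, M2}, {M3, M5}, {M4}.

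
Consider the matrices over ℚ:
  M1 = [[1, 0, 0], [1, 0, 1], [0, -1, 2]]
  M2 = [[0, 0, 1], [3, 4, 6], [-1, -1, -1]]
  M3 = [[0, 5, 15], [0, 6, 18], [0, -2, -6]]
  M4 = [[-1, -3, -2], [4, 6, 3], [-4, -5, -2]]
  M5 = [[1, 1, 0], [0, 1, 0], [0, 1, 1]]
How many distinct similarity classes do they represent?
3 classes: {M1, M2, M4}, {M3}, {M5}

Characteristic polynomials: χ_{M1} = (x - 1)^3, χ_{M2} = (x - 1)^3, χ_{M3} = x^3, χ_{M4} = (x - 1)^3, χ_{M5} = (x - 1)^3.

{M1, M2, M4}: invariant factors (x - 1)^3.

{M3}: invariant factors x, x^2.

{M5}: invariant factors x - 1, (x - 1)^2.

Matrices are similar if and only if their invariant-factor lists agree; the partition into similarity classes is {M1, M2, M4}, {M3}, {M5}.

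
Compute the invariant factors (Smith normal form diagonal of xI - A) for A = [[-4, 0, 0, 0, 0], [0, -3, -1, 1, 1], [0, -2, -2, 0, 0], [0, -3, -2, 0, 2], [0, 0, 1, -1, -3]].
x + 2, (x + 2)^3(x + 4)

The Jordan structure of A has elementary divisors (x + 4), (x + 2)^3, (x + 2). Arranging the block sizes at each eigenvalue in decreasing order and taking row products gives the invariant factors.

Invariant factors (smallest first, each dividing the next): x + 2, (x + 2)^3(x + 4).

Check: the last factor (x + 2)^3(x + 4) is the minimal polynomial, and the product (x + 2)^4(x + 4) is the characteristic polynomial.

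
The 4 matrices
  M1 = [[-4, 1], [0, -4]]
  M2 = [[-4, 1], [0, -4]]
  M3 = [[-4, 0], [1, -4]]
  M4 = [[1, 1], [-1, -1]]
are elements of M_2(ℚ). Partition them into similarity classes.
2 classes: {M1, M2, M3}, {M4}

Characteristic polynomials: χ_{M1} = (x + 4)^2, χ_{M2} = (x + 4)^2, χ_{M3} = (x + 4)^2, χ_{M4} = x^2.

{M1, M2, M3}: invariant factors (x + 4)^2.

{M4}: invariant factors x^2.

Matrices are similar if and only if their invariant-factor lists agree; the partition into similarity classes is {M1, M2, M3}, {M4}.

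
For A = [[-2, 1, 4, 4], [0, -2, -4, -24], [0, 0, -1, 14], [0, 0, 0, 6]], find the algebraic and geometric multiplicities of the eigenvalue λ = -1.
algebraic multiplicity 1, geometric multiplicity 1

The characteristic polynomial is (x - 6)(x + 1)(x + 2)^2, so the factor x + 1 appears with exponent 1: the algebraic multiplicity is 1.

rank(A + I) = 3, so the eigenspace has dimension 4 - 3 = 1: the geometric multiplicity is 1.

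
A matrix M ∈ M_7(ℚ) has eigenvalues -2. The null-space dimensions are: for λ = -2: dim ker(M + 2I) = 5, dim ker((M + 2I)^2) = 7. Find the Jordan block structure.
λ = -2: successive nullity increments [5, 2] count blocks of size ≥ k; block sizes are [2, 2, 1, 1, 1].

Jordan blocks: (-2, 2), (-2, 2), (-2, 1), (-2, 1), (-2, 1)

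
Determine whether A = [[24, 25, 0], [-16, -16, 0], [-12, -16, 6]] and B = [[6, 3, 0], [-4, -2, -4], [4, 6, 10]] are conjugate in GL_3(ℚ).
Two matrices over a field are similar if and only if they have the same invariant factors.

Both A and B have characteristic polynomial (x - 6)(x - 4)^2 and minimal polynomial (x - 6)(x - 4)^2. Computing further, both have invariant factors (x - 6)(x - 4)^2. Hence A and B are similar.

Yes.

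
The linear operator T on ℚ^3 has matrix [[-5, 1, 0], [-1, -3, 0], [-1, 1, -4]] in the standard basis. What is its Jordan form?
J = [[-4, 1, 0], [0, -4, 0], [0, 0, -4]]

The characteristic polynomial is det(xI - A) = (x + 4)^3, so the eigenvalues are -4 (algebraic multiplicity 3).

For λ = -4: rank(A + 4I) = 1, rank((A + 4I)^2) = 0. The eigenspace has dimension 3 - 1 = 2, so there are 2 Jordan blocks; the rank sequence gives block sizes [2, 1].

Assembling the blocks gives the Jordan form J above.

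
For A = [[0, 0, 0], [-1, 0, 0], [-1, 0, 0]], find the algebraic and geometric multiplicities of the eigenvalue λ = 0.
The characteristic polynomial is x^3, so the factor x appears with exponent 3: the algebraic multiplicity is 3.

rank(A) = 1, so the eigenspace has dimension 3 - 1 = 2: the geometric multiplicity is 2.

Since 2 < 3, A is not diagonalizable.

algebraic multiplicity 3, geometric multiplicity 2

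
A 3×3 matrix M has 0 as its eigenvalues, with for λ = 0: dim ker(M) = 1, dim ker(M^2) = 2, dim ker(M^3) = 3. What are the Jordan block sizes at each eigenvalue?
λ = 0: successive nullity increments [1, 1, 1] count blocks of size ≥ k; block sizes are [3].

Jordan blocks: (0, 3)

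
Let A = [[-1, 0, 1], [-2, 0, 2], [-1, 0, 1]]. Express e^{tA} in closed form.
A has Jordan form J = [[0, 1, 0], [0, 0, 0], [0, 0, 0]] with A = PJP^{-1}, so e^{tA} = P e^{tJ} P^{-1}.

For a Jordan block J_k(λ), e^{tJ_k(λ)} = e^{λt} · (I + tN + t^2 N^2/2! + ... + t^{k-1} N^{k-1}/(k-1)!) where N is the nilpotent superdiagonal part.

Assembling the blocks and conjugating back gives the entries of e^{tA} as shown above.

e^{tA} = [[1 - t, 0, t], [-2*t, 1, 2*t], [-t, 0, t + 1]]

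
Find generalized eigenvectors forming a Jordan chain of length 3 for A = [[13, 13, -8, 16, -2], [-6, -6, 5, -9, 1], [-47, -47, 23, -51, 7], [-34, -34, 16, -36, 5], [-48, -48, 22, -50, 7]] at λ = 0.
We seek v_1 ∈ ker(A^3) \ ker(A^2), then set v_{i+1} = A v_i.

One such chain is v_1 = [[0, 0, 2, 1, 0]]^T, v_2 = [[0, 1, -5, -4, -6]]^T, v_3 = [[1, -1, 0, 0, 0]]^T. Check: A v_3 = [[0, 0, 0, 0, 0]]^T = 0.

v_1 = [[0, 0, 2, 1, 0]]^T, v_2 = [[0, 1, -5, -4, -6]]^T, v_3 = [[1, -1, 0, 0, 0]]^T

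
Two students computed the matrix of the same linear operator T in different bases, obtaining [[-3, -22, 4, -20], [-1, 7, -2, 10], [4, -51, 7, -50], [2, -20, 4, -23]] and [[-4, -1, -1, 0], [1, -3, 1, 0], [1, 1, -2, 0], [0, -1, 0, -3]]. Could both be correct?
Two matrices over a field are similar if and only if they have the same invariant factors.

Both A and B have characteristic polynomial (x + 3)^4 and minimal polynomial (x + 3)^3. Computing further, both have invariant factors x + 3, (x + 3)^3. Hence A and B are similar.

Yes.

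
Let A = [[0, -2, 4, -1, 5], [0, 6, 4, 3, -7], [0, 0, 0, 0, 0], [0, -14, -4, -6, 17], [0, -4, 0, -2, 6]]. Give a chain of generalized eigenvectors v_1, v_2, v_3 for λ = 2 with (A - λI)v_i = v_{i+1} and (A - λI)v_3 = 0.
We seek v_1 ∈ ker((A - 2I)^3) \ ker((A - 2I)^2), then set v_{i+1} = (A - 2I) v_i.

One such chain is v_1 = [[2, 0, 0, 2, 1]]^T, v_2 = [[-1, -1, 0, 1, 0]]^T, v_3 = [[3, -1, 0, 6, 2]]^T. Check: (A - 2I) v_3 = [[0, 0, 0, 0, 0]]^T = 0.

v_1 = [[2, 0, 0, 2, 1]]^T, v_2 = [[-1, -1, 0, 1, 0]]^T, v_3 = [[3, -1, 0, 6, 2]]^T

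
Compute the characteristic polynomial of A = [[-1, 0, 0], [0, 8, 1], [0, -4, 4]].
xI - A = [[x + 1, 0, 0], [0, x - 8, -1], [0, 4, x - 4]].

Expanding det(xI - A) along the first row:
det(xI - A) = + (x + 1)·det([[x - 8, -1], [4, x - 4]]) - (0)·det([[0, -1], [0, x - 4]]) + (0)·det([[0, x - 8], [0, 4]]).

Evaluating gives χ_A(x) = x^3 - 11x^2 + 24x + 36 = (x - 6)^2(x + 1).

χ_A(x) = (x - 6)^2(x + 1)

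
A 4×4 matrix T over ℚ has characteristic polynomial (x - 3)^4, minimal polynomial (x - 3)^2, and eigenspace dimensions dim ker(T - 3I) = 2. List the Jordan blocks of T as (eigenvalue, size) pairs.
Jordan blocks: (3, 2), (3, 2)

λ = 3: algebraic multiplicity 4 (exponent in χ_T), largest block size 2 (exponent in m_T), 2 blocks (geometric multiplicity). These force block sizes [2, 2].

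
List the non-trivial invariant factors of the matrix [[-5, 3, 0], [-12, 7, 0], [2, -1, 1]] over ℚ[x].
The Jordan structure of A has elementary divisors (x - 1)^2, (x - 1). Arranging the block sizes at each eigenvalue in decreasing order and taking row products gives the invariant factors.

Invariant factors (smallest first, each dividing the next): x - 1, (x - 1)^2.

Check: the last factor (x - 1)^2 is the minimal polynomial, and the product (x - 1)^3 is the characteristic polynomial.

x - 1, (x - 1)^2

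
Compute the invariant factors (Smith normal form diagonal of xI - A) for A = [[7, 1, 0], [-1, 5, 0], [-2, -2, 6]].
The Jordan structure of A has elementary divisors (x - 6)^2, (x - 6). Arranging the block sizes at each eigenvalue in decreasing order and taking row products gives the invariant factors.

Invariant factors (smallest first, each dividing the next): x - 6, (x - 6)^2.

Check: the last factor (x - 6)^2 is the minimal polynomial, and the product (x - 6)^3 is the characteristic polynomial.

x - 6, (x - 6)^2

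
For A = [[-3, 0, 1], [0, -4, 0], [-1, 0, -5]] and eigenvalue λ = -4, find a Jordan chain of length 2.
v_1 = [[-1, 0, 2]]^T, v_2 = [[1, 0, -1]]^T

We seek v_1 ∈ ker((A + 4I)^2) \ ker(A + 4I), then set v_{i+1} = (A + 4I) v_i.

One such chain is v_1 = [[-1, 0, 2]]^T, v_2 = [[1, 0, -1]]^T. Check: (A + 4I) v_2 = [[0, 0, 0]]^T = 0.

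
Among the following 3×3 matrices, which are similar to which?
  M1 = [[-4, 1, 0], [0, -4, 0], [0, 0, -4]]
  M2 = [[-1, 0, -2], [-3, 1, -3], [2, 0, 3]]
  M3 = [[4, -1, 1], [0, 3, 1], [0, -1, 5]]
3 classes: {M1}, {M2}, {M3}

Characteristic polynomials: χ_{M1} = (x + 4)^3, χ_{M2} = (x - 1)^3, χ_{M3} = (x - 4)^3.

{M1}: invariant factors x + 4, (x + 4)^2.

{M2}: invariant factors x - 1, (x - 1)^2.

{M3}: invariant factors x - 4, (x - 4)^2.

Matrices are similar if and only if their invariant-factor lists agree; the partition into similarity classes is {M1}, {M2}, {M3}.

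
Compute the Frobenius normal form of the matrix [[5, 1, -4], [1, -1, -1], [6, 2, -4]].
R = [[0, 0, -4], [1, 0, -4], [0, 1, 0]]

The invariant factors of A (the non-unit diagonal entries of the Smith normal form of xI - A over ℚ[x]) are x^3 + 4x + 4, each dividing the next. The characteristic polynomial is their product, x^3 + 4x + 4.

The rational canonical form is the block-diagonal matrix of companion matrices C(f_i):
R = [[0, 0, -4], [1, 0, -4], [0, 1, 0]].

Note the characteristic polynomial does not split into linear factors over ℚ, so A has no Jordan form over ℚ; the rational canonical form exists over any field.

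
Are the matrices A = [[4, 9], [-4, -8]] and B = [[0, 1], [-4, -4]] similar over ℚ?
Two matrices over a field are similar if and only if they have the same invariant factors.

Both A and B have characteristic polynomial (x + 2)^2 and minimal polynomial (x + 2)^2. Computing further, both have invariant factors (x + 2)^2. Hence A and B are similar.

Yes.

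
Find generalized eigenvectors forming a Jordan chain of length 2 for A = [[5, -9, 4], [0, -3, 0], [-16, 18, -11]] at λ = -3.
v_1 = [[1, 1, 0]]^T, v_2 = [[-1, 0, 2]]^T

We seek v_1 ∈ ker((A + 3I)^2) \ ker(A + 3I), then set v_{i+1} = (A + 3I) v_i.

One such chain is v_1 = [[1, 1, 0]]^T, v_2 = [[-1, 0, 2]]^T. Check: (A + 3I) v_2 = [[0, 0, 0]]^T = 0.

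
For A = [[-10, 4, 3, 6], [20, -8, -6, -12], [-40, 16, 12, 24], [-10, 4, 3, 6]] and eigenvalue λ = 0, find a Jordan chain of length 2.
v_1 = [[0, 1, -3, 1]]^T, v_2 = [[1, -2, 4, 1]]^T

We seek v_1 ∈ ker(A^2) \ ker(A), then set v_{i+1} = A v_i.

One such chain is v_1 = [[0, 1, -3, 1]]^T, v_2 = [[1, -2, 4, 1]]^T. Check: A v_2 = [[0, 0, 0, 0]]^T = 0.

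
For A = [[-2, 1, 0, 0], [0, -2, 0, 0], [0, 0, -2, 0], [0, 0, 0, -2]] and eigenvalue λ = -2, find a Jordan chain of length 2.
v_1 = [[0, 1, 4, 2]]^T, v_2 = [[1, 0, 0, 0]]^T

We seek v_1 ∈ ker((A + 2I)^2) \ ker(A + 2I), then set v_{i+1} = (A + 2I) v_i.

One such chain is v_1 = [[0, 1, 4, 2]]^T, v_2 = [[1, 0, 0, 0]]^T. Check: (A + 2I) v_2 = [[0, 0, 0, 0]]^T = 0.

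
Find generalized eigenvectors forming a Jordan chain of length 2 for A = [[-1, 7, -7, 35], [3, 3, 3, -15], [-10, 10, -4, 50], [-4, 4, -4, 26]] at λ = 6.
We seek v_1 ∈ ker((A - 6I)^2) \ ker(A - 6I), then set v_{i+1} = (A - 6I) v_i.

One such chain is v_1 = [[2, -1, 3, 1]]^T, v_2 = [[-7, 3, -10, -4]]^T. Check: (A - 6I) v_2 = [[0, 0, 0, 0]]^T = 0.

v_1 = [[2, -1, 3, 1]]^T, v_2 = [[-7, 3, -10, -4]]^T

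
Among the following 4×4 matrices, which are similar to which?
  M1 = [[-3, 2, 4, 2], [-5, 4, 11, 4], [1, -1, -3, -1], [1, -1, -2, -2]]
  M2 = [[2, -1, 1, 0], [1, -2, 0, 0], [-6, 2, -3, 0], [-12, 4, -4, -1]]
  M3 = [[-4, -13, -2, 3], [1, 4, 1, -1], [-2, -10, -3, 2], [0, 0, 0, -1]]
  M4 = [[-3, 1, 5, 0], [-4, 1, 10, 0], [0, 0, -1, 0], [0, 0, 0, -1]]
Characteristic polynomials: χ_{M1} = (x + 1)^4, χ_{M2} = (x + 1)^4, χ_{M3} = (x + 1)^4, χ_{M4} = (x + 1)^4.

{M1, M2, M3}: invariant factors x + 1, (x + 1)^3.

{M4}: invariant factors x + 1, x + 1, (x + 1)^2.

Matrices are similar if and only if their invariant-factor lists agree; the partition into similarity classes is {M1, M2, M3}, {M4}.

2 classes: {M1, M2, M3}, {M4}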